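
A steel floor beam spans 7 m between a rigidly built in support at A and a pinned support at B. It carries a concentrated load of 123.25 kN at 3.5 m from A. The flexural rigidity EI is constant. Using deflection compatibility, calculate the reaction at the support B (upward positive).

R_B = 38.52 kN

Choose R_B as the redundant. The primary structure is the cantilever fixed at A.
Downward deflection at the released point B due to the loads:
  point load 123.25 at a = 3.5: Pa²(3L − a)/(6EI) = 4404/EI
Tip deflection under a unit load at B: L³/(3EI) = 114.3/EI.
Compatibility at B: δ_0 − R_B·δ_{BB} = 0, so R_B = 4404/114.3 = 38.52 kN.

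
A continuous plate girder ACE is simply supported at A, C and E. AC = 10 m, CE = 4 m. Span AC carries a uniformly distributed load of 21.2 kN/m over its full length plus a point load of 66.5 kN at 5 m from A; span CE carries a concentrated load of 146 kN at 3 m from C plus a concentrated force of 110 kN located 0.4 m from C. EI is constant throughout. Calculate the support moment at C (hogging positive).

Insert a hinge at C; M_C is the redundant, and each span becomes simply supported.
End slopes at the hinge C, treating each span as simply supported:
  span AC: UDL 21.2: wL³/(24EI) = 883.3/EI
  span AC: point load 66.5 at a = 5: Pab(L + a)/(6LEI) = 415.6/EI
  span CE: point load 146 at a = 3: Pab(L + b)/(6LEI) = 91.25/EI
  span CE: point load 110 at a = 0.4: Pab(L + b)/(6LEI) = 50.16/EI
  relative rotation θ_0 = (1299 + 141.4)/EI = 1440/EI
A unit hogging moment at C produces rotation L₁/(3EI) + L₂/(3EI) = 4.667/EI.
Compatibility: M_C·(L₁+L₂)/(3EI) = θ_0, giving M_C = 308.7 kN·m (hogging).

M_C = 308.7 kN·m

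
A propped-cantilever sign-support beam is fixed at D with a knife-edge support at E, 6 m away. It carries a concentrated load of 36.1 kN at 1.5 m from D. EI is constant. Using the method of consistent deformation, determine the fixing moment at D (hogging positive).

Remove the prop at E; the released (primary) structure is a cantilever built in at D.
Primary-structure tip deflection at E by superposition:
  point load 36.1 at a = 1.5: Pa²(3L − a)/(6EI) = 223.4/EI
Tip deflection under a unit load at E: L³/(3EI) = 72/EI.
Compatibility at E: δ_0 − R_E·δ_{EE} = 0, so R_E = 223.4/72 = 3.102 kN.
Moment equilibrium about D: M_D = Σ(load moments about D) − R_E·L = 54.15 − 3.102×6 = 35.54 kN·m.

M_D = 35.54 kN·m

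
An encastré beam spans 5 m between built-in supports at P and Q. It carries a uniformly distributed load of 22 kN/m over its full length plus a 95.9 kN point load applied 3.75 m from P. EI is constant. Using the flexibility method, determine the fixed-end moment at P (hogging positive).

Take the two fixed-end moments M_P, M_Q as redundants; the released structure is the simple span PQ.
Simple-span end rotations at P and Q under the given loads:
  at P: UDL 22: wL³/(24EI) = 114.6/EI
  at Q: UDL 22: wL³/(24EI) = 114.6/EI
  at P: point load 95.9 at a = 3.75: Pab(L + b)/(6LEI) = 93.65/EI
  at Q: point load 95.9 at a = 3.75: Pab(L + a)/(6LEI) = 131.1/EI
  θ_P0 = 208.2/EI,  θ_Q0 = 245.7/EI
Flexibility coefficients: a unit moment at one end gives L/(3EI) there and L/(6EI) at the far end, so f₁₁ = f₂₂ = 1.667/EI and f₁₂ = f₂₁ = 0.8333/EI.
Compatibility — zero rotation at each built-in end:
  1.667 M_P + 0.8333 M_Q = 208.2
  0.8333 M_P + 1.667 M_Q = 245.7
Solving the pair gives M_P = 68.31 kN·m and M_Q = 113.3 kN·m (hogging).

M_P = 68.31 kN·m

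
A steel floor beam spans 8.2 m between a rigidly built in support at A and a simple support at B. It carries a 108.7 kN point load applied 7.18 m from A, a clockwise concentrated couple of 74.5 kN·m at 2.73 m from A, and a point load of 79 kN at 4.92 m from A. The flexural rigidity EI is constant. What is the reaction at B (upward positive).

R_B = 130.2 kN

Release the roller at B. Primary structure: cantilever fixed at A.
Deflection at B on the released cantilever, summing each load's contribution:
  point load 108.7 at a = 7.18: Pa²(3L − a)/(6EI) = 16270/EI
  clockwise couple 74.5 at a = 2.73: M₀a(2L − a)/(2EI) = 1390/EI
  point load 79 at a = 4.92: Pa²(3L − a)/(6EI) = 6272/EI
  δ_0 = 23932/EI
Tip deflection under a unit load at B: L³/(3EI) = 183.8/EI.
Compatibility at B: δ_0 − R_B·δ_{BB} = 0, so R_B = 23932/183.8 = 130.2 kN.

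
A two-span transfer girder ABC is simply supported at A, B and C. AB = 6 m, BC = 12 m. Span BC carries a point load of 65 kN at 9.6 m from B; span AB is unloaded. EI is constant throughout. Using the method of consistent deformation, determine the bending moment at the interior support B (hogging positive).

Take M_B as the redundant. Released structure: two simple spans AB and BC with a hinge at B.
Rotations at B on the released spans (each span's end-slope, ×1/EI):
  span BC: point load 65 at a = 9.6: Pab(L + b)/(6LEI) = 299.5/EI
  relative rotation θ_0 = (0 + 299.5)/EI = 299.5/EI
A unit hogging moment at B produces rotation L₁/(3EI) + L₂/(3EI) = 6/EI.
Slope continuity at B: θ_0 = M_B·6/EI, so M_B = 299.5/6 = 49.92 kN·m (hogging).

M_B = 49.92 kN·m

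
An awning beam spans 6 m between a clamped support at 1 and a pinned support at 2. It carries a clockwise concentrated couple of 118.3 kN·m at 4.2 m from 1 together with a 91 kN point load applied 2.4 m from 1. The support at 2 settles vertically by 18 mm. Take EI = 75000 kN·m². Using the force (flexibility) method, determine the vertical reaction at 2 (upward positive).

R_2 = 27.09 kN

Choose R_2 as the redundant. The primary structure is the cantilever fixed at 1.
Deflection at 2 on the released cantilever, summing each load's contribution:
  clockwise couple 118.3 at a = 4.2: M₀a(2L − a)/(2EI) = 1938/EI
  point load 91 at a = 2.4: Pa²(3L − a)/(6EI) = 1363/EI
  δ_0 = 3301/EI
Tip deflection under a unit load at 2: L³/(3EI) = 72/EI.
With EI = 75000 kN·m²: δ_0 = 0.044008 m and δ_{22} = 0.00096 m/kN.
Compatibility — the beam at 2 must follow the support down by 0.018 m: δ_0 − R_2·δ_{22} = 0.018, so R_2 = (0.044008 − 0.018)/0.00096 = 27.09 kN.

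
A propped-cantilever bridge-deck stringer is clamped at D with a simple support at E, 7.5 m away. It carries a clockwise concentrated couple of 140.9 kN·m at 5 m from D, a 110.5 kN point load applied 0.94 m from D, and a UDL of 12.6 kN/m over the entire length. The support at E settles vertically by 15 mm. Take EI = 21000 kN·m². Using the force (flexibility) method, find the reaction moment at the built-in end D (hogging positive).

M_D = 143.6 kN·m

Remove the prop at E; the released (primary) structure is a cantilever built in at D.
Primary-structure tip deflection at E by superposition:
  clockwise couple 140.9 at a = 5: M₀a(2L − a)/(2EI) = 3522/EI
  point load 110.5 at a = 0.94: Pa²(3L − a)/(6EI) = 350.8/EI
  UDL 12.6: wL⁴/(8EI) = 4983/EI
  δ_0 = 8857/EI
Flexibility coefficient — unit upward force at E: δ_{EE} = L³/(3EI) = 140.6/EI.
With EI = 21000 kN·m²: δ_0 = 0.42175 m and δ_{EE} = 0.006696 m/kN.
Compatibility — the beam at E must follow the support down by 0.015 m: δ_0 − R_E·δ_{EE} = 0.015, so R_E = (0.42175 − 0.015)/0.006696 = 60.74 kN.
Moment equilibrium about D: M_D = Σ(load moments about D) − R_E·L = 599.1 − 60.74×7.5 = 143.6 kN·m.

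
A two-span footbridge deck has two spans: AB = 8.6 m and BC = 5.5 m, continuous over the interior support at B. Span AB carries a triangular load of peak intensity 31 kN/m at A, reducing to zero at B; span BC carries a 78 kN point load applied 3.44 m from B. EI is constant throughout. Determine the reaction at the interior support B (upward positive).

Insert a hinge at B; M_B is the redundant, and each span becomes simply supported.
Discontinuity in slope at B on the released structure — sum the simple-span end rotations:
  span AB: triangular load, peak 31: 7w₀L³/(360EI) = 383.4/EI
  span BC: point load 78 at a = 3.44: Pab(L + b)/(6LEI) = 126.6/EI
  relative rotation θ_0 = (383.4 + 126.6)/EI = 510/EI
A unit hogging moment at B produces rotation L₁/(3EI) + L₂/(3EI) = 4.7/EI.
Compatibility: M_B·(L₁+L₂)/(3EI) = θ_0, giving M_B = 108.5 kN·m (hogging).
Span AB, ΣM about A with M_B applied at B: R_B^{AB}·8.6 = 382.1 + 108.5, so R_B^{AB} = 57.05 kN and R_A = 133.3 − 57.05 = 76.25 kN.
Span BC, ΣM about C: R_B^{BC}·5.5 = 160.7 + 108.5, so R_B^{BC} = 48.94 kN and R_C = 78 − 48.94 = 29.06 kN.
R_B = 57.05 + 48.94 = 106 kN.

R_B = 106 kN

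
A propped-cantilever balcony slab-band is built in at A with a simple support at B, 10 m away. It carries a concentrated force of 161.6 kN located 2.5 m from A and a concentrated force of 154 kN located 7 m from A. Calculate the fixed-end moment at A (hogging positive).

M_A = 475.3 kN·m

Take the reaction at B as the redundant and release it; the primary structure is a cantilever fixed at A.
Downward deflection at the released point B due to the loads:
  point load 161.6 at a = 2.5: Pa²(3L − a)/(6EI) = 4629/EI
  point load 154 at a = 7: Pa²(3L − a)/(6EI) = 28926/EI
  δ_0 = 33556/EI
Flexibility coefficient — unit upward force at B: δ_{BB} = L³/(3EI) = 333.3/EI.
The prop prevents deflection at B: R_B = δ_0/δ_{BB} = 33556/333.3 = 100.7 kN.
Moment equilibrium about A: M_A = Σ(load moments about A) − R_B·L = 1482 − 100.7×10 = 475.3 kN·m.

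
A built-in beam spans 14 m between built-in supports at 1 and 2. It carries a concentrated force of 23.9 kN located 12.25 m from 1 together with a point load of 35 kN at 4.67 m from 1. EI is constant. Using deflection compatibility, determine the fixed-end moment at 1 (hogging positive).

M_1 = 77.17 kN·m

Release both end moments; the primary structure is a simply-supported span 12 with redundants M_1 and M_2.
Simple-span end rotations at 1 and 2 under the given loads:
  at 1: point load 23.9 at a = 12.25: Pab(L + b)/(6LEI) = 96.07/EI
  at 2: point load 23.9 at a = 12.25: Pab(L + a)/(6LEI) = 160.1/EI
  at 1: point load 35 at a = 4.67: Pab(L + b)/(6LEI) = 423.5/EI
  at 2: point load 35 at a = 4.67: Pab(L + a)/(6LEI) = 338.9/EI
  θ_10 = 519.6/EI,  θ_20 = 499.1/EI
Flexibility coefficients: a unit moment at one end gives L/(3EI) there and L/(6EI) at the far end, so f₁₁ = f₂₂ = 4.667/EI and f₁₂ = f₂₁ = 2.333/EI.
Compatibility — zero rotation at each built-in end:
  4.667 M_1 + 2.333 M_2 = 519.6
  2.333 M_1 + 4.667 M_2 = 499.1
Solving the pair gives M_1 = 77.17 kN·m and M_2 = 68.36 kN·m (hogging).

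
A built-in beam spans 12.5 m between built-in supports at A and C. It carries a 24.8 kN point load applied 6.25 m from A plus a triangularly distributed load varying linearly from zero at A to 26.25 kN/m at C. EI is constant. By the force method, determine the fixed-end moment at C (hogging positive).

M_C = 243.8 kN·m

Take the two fixed-end moments M_A, M_C as redundants; the released structure is the simple span AC.
Simple-span end rotations at A and C under the given loads:
  at A: point load 24.8 at a = 6.25: Pab(L + b)/(6LEI) = 242.2/EI
  at C: point load 24.8 at a = 6.25: Pab(L + a)/(6LEI) = 242.2/EI
  at A: triangular load, peak 26.25: 7w₀L³/(360EI) = 996.9/EI
  at C: triangular load, peak 26.25: w₀L³/(45EI) = 1139/EI
  θ_A0 = 1239/EI,  θ_C0 = 1382/EI
Flexibility coefficients: a unit moment at one end gives L/(3EI) there and L/(6EI) at the far end, so f₁₁ = f₂₂ = 4.167/EI and f₁₂ = f₂₁ = 2.083/EI.
Compatibility — zero rotation at each built-in end:
  4.167 M_A + 2.083 M_C = 1239
  2.083 M_A + 4.167 M_C = 1382
Solving the pair gives M_A = 175.5 kN·m and M_C = 243.8 kN·m (hogging).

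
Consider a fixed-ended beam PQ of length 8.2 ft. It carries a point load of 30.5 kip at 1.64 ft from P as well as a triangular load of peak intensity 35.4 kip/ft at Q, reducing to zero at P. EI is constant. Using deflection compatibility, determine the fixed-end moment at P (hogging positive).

M_P = 111.4 kip·ft

Release both end moments; the primary structure is a simply-supported span PQ with redundants M_P and M_Q.
On the primary (simply-supported) span, the end slopes from the loading are:
  at P: point load 30.5 at a = 1.64: Pab(L + b)/(6LEI) = 98.44/EI
  at Q: point load 30.5 at a = 1.64: Pab(L + a)/(6LEI) = 65.63/EI
  at P: triangular load, peak 35.4: 7w₀L³/(360EI) = 379.5/EI
  at Q: triangular load, peak 35.4: w₀L³/(45EI) = 433.7/EI
  θ_P0 = 478/EI,  θ_Q0 = 499.4/EI
Flexibility coefficients: a unit moment at one end gives L/(3EI) there and L/(6EI) at the far end, so f₁₁ = f₂₂ = 2.733/EI and f₁₂ = f₂₁ = 1.367/EI.
Compatibility — zero rotation at each built-in end:
  2.733 M_P + 1.367 M_Q = 478
  1.367 M_P + 2.733 M_Q = 499.4
Solving the pair gives M_P = 111.4 kip·ft and M_Q = 127 kip·ft (hogging).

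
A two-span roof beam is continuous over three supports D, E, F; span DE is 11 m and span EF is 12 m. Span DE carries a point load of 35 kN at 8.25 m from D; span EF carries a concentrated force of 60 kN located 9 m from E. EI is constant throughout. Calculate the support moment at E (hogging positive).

M_E = 74.23 kN·m

Take M_E as the redundant. Released structure: two simple spans DE and EF with a hinge at E.
Rotations at E on the released spans (each span's end-slope, ×1/EI):
  span DE: point load 35 at a = 8.25: Pab(L + a)/(6LEI) = 231.6/EI
  span EF: point load 60 at a = 9: Pab(L + b)/(6LEI) = 337.5/EI
  relative rotation θ_0 = (231.6 + 337.5)/EI = 569.1/EI
A unit hogging moment at E produces rotation L₁/(3EI) + L₂/(3EI) = 7.667/EI.
Slope continuity at E: θ_0 = M_E·7.667/EI, so M_E = 569.1/7.667 = 74.23 kN·m (hogging).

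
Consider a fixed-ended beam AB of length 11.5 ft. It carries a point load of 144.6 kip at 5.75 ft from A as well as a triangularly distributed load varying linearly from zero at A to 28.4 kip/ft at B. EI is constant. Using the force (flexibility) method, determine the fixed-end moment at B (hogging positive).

Take the two fixed-end moments M_A, M_B as redundants; the released structure is the simple span AB.
Simple-span end rotations at A and B under the given loads:
  at A: point load 144.6 at a = 5.75: Pab(L + b)/(6LEI) = 1195/EI
  at B: point load 144.6 at a = 5.75: Pab(L + a)/(6LEI) = 1195/EI
  at A: triangular load, peak 28.4: 7w₀L³/(360EI) = 839.9/EI
  at B: triangular load, peak 28.4: w₀L³/(45EI) = 959.8/EI
  θ_A0 = 2035/EI,  θ_B0 = 2155/EI
Flexibility coefficients: a unit moment at one end gives L/(3EI) there and L/(6EI) at the far end, so f₁₁ = f₂₂ = 3.833/EI and f₁₂ = f₂₁ = 1.917/EI.
Compatibility — zero rotation at each built-in end:
  3.833 M_A + 1.917 M_B = 2035
  1.917 M_A + 3.833 M_B = 2155
Solving the pair gives M_A = 333.1 kip·ft and M_B = 395.7 kip·ft (hogging).

M_B = 395.7 kip·ft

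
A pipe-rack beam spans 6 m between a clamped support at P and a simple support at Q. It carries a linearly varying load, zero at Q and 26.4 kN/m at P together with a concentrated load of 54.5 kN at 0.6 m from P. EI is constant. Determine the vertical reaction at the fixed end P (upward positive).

R_P = 117.1 kN

Release the roller at Q. Primary structure: cantilever fixed at P.
Primary-structure tip deflection at Q by superposition:
  triangular load, peak 26.4 at the fixed end: w₀L⁴/(30EI) = 1140/EI
  point load 54.5 at a = 0.6: Pa²(3L − a)/(6EI) = 56.9/EI
  δ_0 = 1197/EI
Tip deflection under a unit load at Q: L³/(3EI) = 72/EI.
The prop prevents deflection at Q: R_Q = δ_0/δ_{QQ} = 1197/72 = 16.63 kN.
Vertical equilibrium: R_P = ΣP − R_Q = 133.7 − 16.63 = 117.1 kN.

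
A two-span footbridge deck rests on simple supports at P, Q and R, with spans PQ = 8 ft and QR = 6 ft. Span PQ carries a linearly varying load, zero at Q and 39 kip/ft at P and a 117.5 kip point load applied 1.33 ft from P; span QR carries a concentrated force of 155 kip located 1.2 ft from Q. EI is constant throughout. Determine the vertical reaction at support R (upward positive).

Insert a hinge at Q; M_Q is the redundant, and each span becomes simply supported.
Rotations at Q on the released spans (each span's end-slope, ×1/EI):
  span PQ: triangular load, peak 39: 7w₀L³/(360EI) = 388.3/EI
  span PQ: point load 117.5 at a = 1.33: Pab(L + a)/(6LEI) = 202.6/EI
  span QR: point load 155 at a = 1.2: Pab(L + b)/(6LEI) = 267.8/EI
  relative rotation θ_0 = (590.9 + 267.8)/EI = 858.7/EI
A unit hogging moment at Q produces rotation L₁/(3EI) + L₂/(3EI) = 4.667/EI.
Compatibility: M_Q·(L₁+L₂)/(3EI) = θ_0, giving M_Q = 184 kip·ft (hogging).
Span QR, ΣM about R: R_Q^{QR}·6 = 744 + 184, so R_Q^{QR} = 154.7 kip and R_R = 155 − 154.7 = 0.3316 kip.

R_R = 0.3316 kip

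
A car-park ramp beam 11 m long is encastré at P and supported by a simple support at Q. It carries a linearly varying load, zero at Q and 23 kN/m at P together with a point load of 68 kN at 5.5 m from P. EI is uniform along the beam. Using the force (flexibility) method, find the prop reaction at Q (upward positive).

Take the reaction at Q as the redundant and release it; the primary structure is a cantilever fixed at P.
Deflection at Q on the released cantilever, summing each load's contribution:
  triangular load, peak 23 at the fixed end: w₀L⁴/(30EI) = 11225/EI
  point load 68 at a = 5.5: Pa²(3L − a)/(6EI) = 9428/EI
  δ_0 = 20653/EI
Tip deflection under a unit load at Q: L³/(3EI) = 443.7/EI.
The prop prevents deflection at Q: R_Q = δ_0/δ_{QQ} = 20653/443.7 = 46.55 kN.

R_Q = 46.55 kN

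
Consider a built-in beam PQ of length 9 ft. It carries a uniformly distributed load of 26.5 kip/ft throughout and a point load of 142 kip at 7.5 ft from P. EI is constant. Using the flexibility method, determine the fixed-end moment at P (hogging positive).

M_P = 208.5 kip·ft

Take the two fixed-end moments M_P, M_Q as redundants; the released structure is the simple span PQ.
On the primary (simply-supported) span, the end slopes from the loading are:
  at P: UDL 26.5: wL³/(24EI) = 804.9/EI
  at Q: UDL 26.5: wL³/(24EI) = 804.9/EI
  at P: point load 142 at a = 7.5: Pab(L + b)/(6LEI) = 310.6/EI
  at Q: point load 142 at a = 7.5: Pab(L + a)/(6LEI) = 488.1/EI
  θ_P0 = 1116/EI,  θ_Q0 = 1293/EI
Flexibility coefficients: a unit moment at one end gives L/(3EI) there and L/(6EI) at the far end, so f₁₁ = f₂₂ = 3/EI and f₁₂ = f₂₁ = 1.5/EI.
Compatibility — zero rotation at each built-in end:
  3 M_P + 1.5 M_Q = 1116
  1.5 M_P + 3 M_Q = 1293
Solving the pair gives M_P = 208.5 kip·ft and M_Q = 326.8 kip·ft (hogging).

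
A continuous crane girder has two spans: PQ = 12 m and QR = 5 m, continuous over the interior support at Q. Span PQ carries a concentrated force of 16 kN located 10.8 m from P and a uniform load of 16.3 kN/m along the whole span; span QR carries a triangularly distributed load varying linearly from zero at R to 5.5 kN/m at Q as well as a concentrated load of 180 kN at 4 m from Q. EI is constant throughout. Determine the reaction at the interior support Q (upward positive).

R_Q = 227.3 kN

Insert a hinge at Q; M_Q is the redundant, and each span becomes simply supported.
Discontinuity in slope at Q on the released structure — sum the simple-span end rotations:
  span PQ: point load 16 at a = 10.8: Pab(L + a)/(6LEI) = 65.66/EI
  span PQ: UDL 16.3: wL³/(24EI) = 1174/EI
  span QR: triangular load, peak 5.5: w₀L³/(45EI) = 15.28/EI
  span QR: point load 180 at a = 4: Pab(L + b)/(6LEI) = 144/EI
  relative rotation θ_0 = (1239 + 159.3)/EI = 1399/EI
A unit hogging moment at Q produces rotation L₁/(3EI) + L₂/(3EI) = 5.667/EI.
Compatibility: M_Q·(L₁+L₂)/(3EI) = θ_0, giving M_Q = 246.8 kN·m (hogging).
Span PQ, ΣM about P with M_Q applied at Q: R_Q^{PQ}·12 = 1346 + 246.8, so R_Q^{PQ} = 132.8 kN and R_P = 211.6 − 132.8 = 78.83 kN.
Span QR, ΣM about R: R_Q^{QR}·5 = 225.8 + 246.8, so R_Q^{QR} = 94.53 kN and R_R = 193.8 − 94.53 = 99.22 kN.
R_Q = 132.8 + 94.53 = 227.3 kN.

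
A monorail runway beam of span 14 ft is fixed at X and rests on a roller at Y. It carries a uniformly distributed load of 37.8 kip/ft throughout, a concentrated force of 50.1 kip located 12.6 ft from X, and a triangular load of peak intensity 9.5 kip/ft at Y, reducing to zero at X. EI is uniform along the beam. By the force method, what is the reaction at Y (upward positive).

R_Y = 277.6 kip

Remove the prop at Y; the released (primary) structure is a cantilever built in at X.
Free-end deflection of the primary structure under the applied loading (downward +):
  UDL 37.8: wL⁴/(8EI) = 181516/EI
  point load 50.1 at a = 12.6: Pa²(3L − a)/(6EI) = 38974/EI
  triangular load, peak 9.5 at the free end: 11w₀L⁴/(120EI) = 33454/EI
  δ_0 = 253944/EI
Tip deflection under a unit load at Y: L³/(3EI) = 914.7/EI.
The prop prevents deflection at Y: R_Y = δ_0/δ_{YY} = 253944/914.7 = 277.6 kip.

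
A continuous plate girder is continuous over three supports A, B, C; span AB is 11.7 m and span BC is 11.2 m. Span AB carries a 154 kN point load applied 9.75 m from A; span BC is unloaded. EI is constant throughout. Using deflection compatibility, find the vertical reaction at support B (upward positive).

Release continuity at B by inserting a hinge; the redundant is the internal moment M_B. The primary structure is two simply-supported spans AB and BC.
Rotations at B on the released spans (each span's end-slope, ×1/EI):
  span AB: point load 154 at a = 9.75: Pab(L + a)/(6LEI) = 894.6/EI
  relative rotation θ_0 = (894.6 + 0)/EI = 894.6/EI
A unit hogging moment at B produces rotation L₁/(3EI) + L₂/(3EI) = 7.633/EI.
Slope continuity at B: θ_0 = M_B·7.633/EI, so M_B = 894.6/7.633 = 117.2 kN·m (hogging).
Span AB, ΣM about A with M_B applied at B: R_B^{AB}·11.7 = 1502 + 117.2, so R_B^{AB} = 138.4 kN and R_A = 154 − 138.4 = 15.65 kN.
Span BC, ΣM about C: R_B^{BC}·11.2 = 0 + 117.2, so R_B^{BC} = 10.46 kN and R_C = 0 − 10.46 = -10.46 kN.
R_B = 138.4 + 10.46 = 148.8 kN.

R_B = 148.8 kN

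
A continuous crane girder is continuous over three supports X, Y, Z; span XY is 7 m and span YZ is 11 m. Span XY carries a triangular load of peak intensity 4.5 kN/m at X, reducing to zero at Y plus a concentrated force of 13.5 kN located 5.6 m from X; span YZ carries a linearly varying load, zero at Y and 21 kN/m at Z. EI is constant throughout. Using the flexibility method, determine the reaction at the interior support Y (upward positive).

Take M_Y as the redundant. Released structure: two simple spans XY and YZ with a hinge at Y.
Rotations at Y on the released spans (each span's end-slope, ×1/EI):
  span XY: triangular load, peak 4.5: 7w₀L³/(360EI) = 30.01/EI
  span XY: point load 13.5 at a = 5.6: Pab(L + a)/(6LEI) = 31.75/EI
  span YZ: triangular load, peak 21: 7w₀L³/(360EI) = 543.5/EI
  relative rotation θ_0 = (61.76 + 543.5)/EI = 605.3/EI
A unit hogging moment at Y produces rotation L₁/(3EI) + L₂/(3EI) = 6/EI.
Compatibility: M_Y·(L₁+L₂)/(3EI) = θ_0, giving M_Y = 100.9 kN·m (hogging).
Span XY, ΣM about X with M_Y applied at Y: R_Y^{XY}·7 = 112.3 + 100.9, so R_Y^{XY} = 30.46 kN and R_X = 29.25 − 30.46 = -1.211 kN.
Span YZ, ΣM about Z: R_Y^{YZ}·11 = 423.5 + 100.9, so R_Y^{YZ} = 47.67 kN and R_Z = 115.5 − 47.67 = 67.83 kN.
R_Y = 30.46 + 47.67 = 78.13 kN.

R_Y = 78.13 kN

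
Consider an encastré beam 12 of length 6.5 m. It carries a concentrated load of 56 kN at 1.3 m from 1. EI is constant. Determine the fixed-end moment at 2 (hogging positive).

Release both end moments; the primary structure is a simply-supported span 12 with redundants M_1 and M_2.
End rotations of the released simple span under the applied load (×1/EI):
  at 1: point load 56 at a = 1.3: Pab(L + b)/(6LEI) = 113.6/EI
  at 2: point load 56 at a = 1.3: Pab(L + a)/(6LEI) = 75.71/EI
  θ_10 = 113.6/EI,  θ_20 = 75.71/EI
Flexibility coefficients: a unit moment at one end gives L/(3EI) there and L/(6EI) at the far end, so f₁₁ = f₂₂ = 2.167/EI and f₁₂ = f₂₁ = 1.083/EI.
Compatibility — zero rotation at each built-in end:
  2.167 M_1 + 1.083 M_2 = 113.6
  1.083 M_1 + 2.167 M_2 = 75.71
Solving the pair gives M_1 = 46.59 kN·m and M_2 = 11.65 kN·m (hogging).

M_2 = 11.65 kN·m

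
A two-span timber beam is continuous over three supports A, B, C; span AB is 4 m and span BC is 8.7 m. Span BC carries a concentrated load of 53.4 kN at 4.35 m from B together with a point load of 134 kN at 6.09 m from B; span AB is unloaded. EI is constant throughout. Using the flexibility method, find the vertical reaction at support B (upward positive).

R_B = 128.5 kN

Insert a hinge at B; M_B is the redundant, and each span becomes simply supported.
End slopes at the hinge B, treating each span as simply supported:
  span BC: point load 53.4 at a = 4.35: Pab(L + b)/(6LEI) = 252.6/EI
  span BC: point load 134 at a = 6.09: Pab(L + b)/(6LEI) = 461.5/EI
  relative rotation θ_0 = (0 + 714.1)/EI = 714.1/EI
A unit hogging moment at B produces rotation L₁/(3EI) + L₂/(3EI) = 4.233/EI.
Compatibility: M_B·(L₁+L₂)/(3EI) = θ_0, giving M_B = 168.7 kN·m (hogging).
Span AB, ΣM about A with M_B applied at B: R_B^{AB}·4 = 0 + 168.7, so R_B^{AB} = 42.17 kN and R_A = 0 − 42.17 = -42.17 kN.
Span BC, ΣM about C: R_B^{BC}·8.7 = 582 + 168.7, so R_B^{BC} = 86.29 kN and R_C = 187.4 − 86.29 = 101.1 kN.
R_B = 42.17 + 86.29 = 128.5 kN.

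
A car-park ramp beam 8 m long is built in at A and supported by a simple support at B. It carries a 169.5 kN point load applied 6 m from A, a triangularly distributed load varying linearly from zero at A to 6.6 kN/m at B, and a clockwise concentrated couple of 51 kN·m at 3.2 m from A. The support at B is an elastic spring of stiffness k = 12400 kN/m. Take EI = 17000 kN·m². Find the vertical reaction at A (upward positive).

R_A = 69.02 kN

Take the reaction at B as the redundant and release it; the primary structure is a cantilever fixed at A.
Primary-structure tip deflection at B by superposition:
  point load 169.5 at a = 6: Pa²(3L − a)/(6EI) = 18306/EI
  triangular load, peak 6.6 at the free end: 11w₀L⁴/(120EI) = 2478/EI
  clockwise couple 51 at a = 3.2: M₀a(2L − a)/(2EI) = 1044/EI
  δ_0 = 21829/EI
Flexibility coefficient — unit upward force at B: δ_{BB} = L³/(3EI) = 170.7/EI.
With EI = 17000 kN·m²: δ_0 = 1.284 m and δ_{BB} = 0.010039 m/kN.
Compatibility — the spring shortens by R_B/k under the reaction it provides: δ_0 − R_B·δ_{BB} = R_B/k. With 1/k = 0.000081 m/kN, R_B = δ_0 / (δ_{BB} + 1/k) = 1.284 / (0.010039 + 0.000081) = 126.9 kN.
Vertical equilibrium: R_A = ΣP − R_B = 195.9 − 126.9 = 69.02 kN.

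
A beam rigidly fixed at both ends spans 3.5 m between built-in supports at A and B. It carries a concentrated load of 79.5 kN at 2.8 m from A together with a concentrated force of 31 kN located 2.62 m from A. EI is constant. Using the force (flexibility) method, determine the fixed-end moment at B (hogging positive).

Release both end moments; the primary structure is a simply-supported span AB with redundants M_A and M_B.
On the primary (simply-supported) span, the end slopes from the loading are:
  at A: point load 79.5 at a = 2.8: Pab(L + b)/(6LEI) = 31.16/EI
  at B: point load 79.5 at a = 2.8: Pab(L + a)/(6LEI) = 46.75/EI
  at A: point load 31 at a = 2.62: Pab(L + b)/(6LEI) = 14.91/EI
  at B: point load 31 at a = 2.62: Pab(L + a)/(6LEI) = 20.83/EI
  θ_A0 = 46.07/EI,  θ_B0 = 67.58/EI
Flexibility coefficients: a unit moment at one end gives L/(3EI) there and L/(6EI) at the far end, so f₁₁ = f₂₂ = 1.167/EI and f₁₂ = f₂₁ = 0.5833/EI.
Compatibility — zero rotation at each built-in end:
  1.167 M_A + 0.5833 M_B = 46.07
  0.5833 M_A + 1.167 M_B = 67.58
Solving the pair gives M_A = 14.04 kN·m and M_B = 50.9 kN·m (hogging).

M_B = 50.9 kN·m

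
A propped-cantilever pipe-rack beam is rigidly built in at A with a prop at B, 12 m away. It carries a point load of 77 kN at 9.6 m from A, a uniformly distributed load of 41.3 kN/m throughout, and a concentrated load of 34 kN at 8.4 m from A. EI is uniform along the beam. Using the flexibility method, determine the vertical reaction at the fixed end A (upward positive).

Remove the prop at B; the released (primary) structure is a cantilever built in at A.
Primary-structure tip deflection at B by superposition:
  point load 77 at a = 9.6: Pa²(3L − a)/(6EI) = 31224/EI
  UDL 41.3: wL⁴/(8EI) = 107050/EI
  point load 34 at a = 8.4: Pa²(3L − a)/(6EI) = 11036/EI
  δ_0 = 149309/EI
Flexibility coefficient — unit upward force at B: δ_{BB} = L³/(3EI) = 576/EI.
Compatibility at B: δ_0 − R_B·δ_{BB} = 0, so R_B = 149309/576 = 259.2 kN.
Vertical equilibrium: R_A = ΣP − R_B = 606.6 − 259.2 = 347.4 kN.

R_A = 347.4 kN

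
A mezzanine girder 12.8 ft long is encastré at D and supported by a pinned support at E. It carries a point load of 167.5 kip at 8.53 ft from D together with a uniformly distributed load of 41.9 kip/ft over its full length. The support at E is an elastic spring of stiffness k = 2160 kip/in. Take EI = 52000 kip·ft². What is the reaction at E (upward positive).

R_E = 287.1 kip

Remove the prop at E; the released (primary) structure is a cantilever built in at D.
Downward deflection at the released point E due to the loads:
  point load 167.5 at a = 8.53: Pa²(3L − a)/(6EI) = 60673/EI
  UDL 41.9: wL⁴/(8EI) = 140593/EI
  δ_0 = 201266/EI
Tip deflection under a unit load at E: L³/(3EI) = 699.1/EI.
With EI = 52000 kip·ft²: δ_0 = 3.8705 ft and δ_{EE} = 0.013443 ft/kip.
Compatibility — the spring shortens by R_E/k under the reaction it provides: δ_0 − R_E·δ_{EE} = R_E/k. With 1/k = 1/(2160×12) ft/kip = 0.000039 ft/kip, R_E = δ_0 / (δ_{EE} + 1/k) = 3.8705 / (0.013443 + 0.000039) = 287.1 kip.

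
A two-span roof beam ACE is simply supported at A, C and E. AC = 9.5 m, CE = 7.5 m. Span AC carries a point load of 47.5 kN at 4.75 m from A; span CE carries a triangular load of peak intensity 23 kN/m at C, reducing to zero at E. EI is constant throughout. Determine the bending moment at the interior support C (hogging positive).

Take M_C as the redundant. Released structure: two simple spans AC and CE with a hinge at C.
Discontinuity in slope at C on the released structure — sum the simple-span end rotations:
  span AC: point load 47.5 at a = 4.75: Pab(L + a)/(6LEI) = 267.9/EI
  span CE: triangular load, peak 23: w₀L³/(45EI) = 215.6/EI
  relative rotation θ_0 = (267.9 + 215.6)/EI = 483.6/EI
A unit hogging moment at C produces rotation L₁/(3EI) + L₂/(3EI) = 5.667/EI.
Compatibility: M_C·(L₁+L₂)/(3EI) = θ_0, giving M_C = 85.33 kN·m (hogging).

M_C = 85.33 kN·m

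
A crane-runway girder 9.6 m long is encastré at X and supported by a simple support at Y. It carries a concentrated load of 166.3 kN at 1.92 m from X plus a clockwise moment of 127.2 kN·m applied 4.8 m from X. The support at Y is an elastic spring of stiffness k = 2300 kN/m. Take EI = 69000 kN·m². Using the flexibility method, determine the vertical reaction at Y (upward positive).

R_Y = 21.98 kN

Take the reaction at Y as the redundant and release it; the primary structure is a cantilever fixed at X.
Primary-structure tip deflection at Y by superposition:
  point load 166.3 at a = 1.92: Pa²(3L − a)/(6EI) = 2746/EI
  clockwise couple 127.2 at a = 4.8: M₀a(2L − a)/(2EI) = 4396/EI
  δ_0 = 7142/EI
Tip deflection under a unit load at Y: L³/(3EI) = 294.9/EI.
With EI = 69000 kN·m²: δ_0 = 0.10351 m and δ_{YY} = 0.004274 m/kN.
Compatibility — the spring shortens by R_Y/k under the reaction it provides: δ_0 − R_Y·δ_{YY} = R_Y/k. With 1/k = 0.000435 m/kN, R_Y = δ_0 / (δ_{YY} + 1/k) = 0.10351 / (0.004274 + 0.000435) = 21.98 kN.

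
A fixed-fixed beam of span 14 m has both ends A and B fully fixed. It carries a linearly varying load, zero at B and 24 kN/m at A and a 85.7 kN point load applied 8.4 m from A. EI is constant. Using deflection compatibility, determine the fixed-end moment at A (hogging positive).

M_A = 350.4 kN·m

Take the two fixed-end moments M_A, M_B as redundants; the released structure is the simple span AB.
On the primary (simply-supported) span, the end slopes from the loading are:
  at A: triangular load, peak 24: w₀L³/(45EI) = 1463/EI
  at B: triangular load, peak 24: 7w₀L³/(360EI) = 1281/EI
  at A: point load 85.7 at a = 8.4: Pab(L + b)/(6LEI) = 940.6/EI
  at B: point load 85.7 at a = 8.4: Pab(L + a)/(6LEI) = 1075/EI
  θ_A0 = 2404/EI,  θ_B0 = 2356/EI
Flexibility coefficients: a unit moment at one end gives L/(3EI) there and L/(6EI) at the far end, so f₁₁ = f₂₂ = 4.667/EI and f₁₂ = f₂₁ = 2.333/EI.
Compatibility — zero rotation at each built-in end:
  4.667 M_A + 2.333 M_B = 2404
  2.333 M_A + 4.667 M_B = 2356
Solving the pair gives M_A = 350.4 kN·m and M_B = 329.6 kN·m (hogging).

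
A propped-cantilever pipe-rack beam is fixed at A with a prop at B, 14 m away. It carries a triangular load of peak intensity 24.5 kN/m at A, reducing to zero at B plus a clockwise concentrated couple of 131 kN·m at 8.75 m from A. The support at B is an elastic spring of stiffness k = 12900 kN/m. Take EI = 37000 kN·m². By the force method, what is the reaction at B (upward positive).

R_B = 46.22 kN

Remove the prop at B; the released (primary) structure is a cantilever built in at A.
Downward deflection at the released point B due to the loads:
  triangular load, peak 24.5 at the fixed end: w₀L⁴/(30EI) = 31373/EI
  clockwise couple 131 at a = 8.75: M₀a(2L − a)/(2EI) = 11033/EI
  δ_0 = 42406/EI
Flexibility coefficient — unit upward force at B: δ_{BB} = L³/(3EI) = 914.7/EI.
With EI = 37000 kN·m²: δ_0 = 1.1461 m and δ_{BB} = 0.024721 m/kN.
Compatibility — the spring shortens by R_B/k under the reaction it provides: δ_0 − R_B·δ_{BB} = R_B/k. With 1/k = 0.000078 m/kN, R_B = δ_0 / (δ_{BB} + 1/k) = 1.1461 / (0.024721 + 0.000078) = 46.22 kN.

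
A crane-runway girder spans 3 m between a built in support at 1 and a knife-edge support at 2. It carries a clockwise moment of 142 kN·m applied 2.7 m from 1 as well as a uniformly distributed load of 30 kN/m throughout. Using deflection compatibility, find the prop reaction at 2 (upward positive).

Choose R_2 as the redundant. The primary structure is the cantilever fixed at 1.
Deflection at 2 on the released cantilever, summing each load's contribution:
  clockwise couple 142 at a = 2.7: M₀a(2L − a)/(2EI) = 632.6/EI
  UDL 30: wL⁴/(8EI) = 303.8/EI
  δ_0 = 936.4/EI
Flexibility coefficient — unit upward force at 2: δ_{22} = L³/(3EI) = 9/EI.
The prop prevents deflection at 2: R_2 = δ_0/δ_{22} = 936.4/9 = 104 kN.

R_2 = 104 kN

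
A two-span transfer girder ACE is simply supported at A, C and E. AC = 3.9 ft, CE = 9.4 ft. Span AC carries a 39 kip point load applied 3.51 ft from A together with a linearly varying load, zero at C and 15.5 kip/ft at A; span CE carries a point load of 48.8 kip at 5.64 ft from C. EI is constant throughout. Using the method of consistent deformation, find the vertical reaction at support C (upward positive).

Insert a hinge at C; M_C is the redundant, and each span becomes simply supported.
End slopes at the hinge C, treating each span as simply supported:
  span AC: point load 39 at a = 3.51: Pab(L + a)/(6LEI) = 16.91/EI
  span AC: triangular load, peak 15.5: 7w₀L³/(360EI) = 17.88/EI
  span CE: point load 48.8 at a = 5.64: Pab(L + b)/(6LEI) = 241.5/EI
  relative rotation θ_0 = (34.78 + 241.5)/EI = 276.3/EI
A unit hogging moment at C produces rotation L₁/(3EI) + L₂/(3EI) = 4.433/EI.
Compatibility: M_C·(L₁+L₂)/(3EI) = θ_0, giving M_C = 62.31 kip·ft (hogging).
Span AC, ΣM about A with M_C applied at C: R_C^{AC}·3.9 = 176.2 + 62.31, so R_C^{AC} = 61.15 kip and R_A = 69.22 − 61.15 = 8.072 kip.
Span CE, ΣM about E: R_C^{CE}·9.4 = 183.5 + 62.31, so R_C^{CE} = 26.15 kip and R_E = 48.8 − 26.15 = 22.65 kip.
R_C = 61.15 + 26.15 = 87.3 kip.

R_C = 87.3 kip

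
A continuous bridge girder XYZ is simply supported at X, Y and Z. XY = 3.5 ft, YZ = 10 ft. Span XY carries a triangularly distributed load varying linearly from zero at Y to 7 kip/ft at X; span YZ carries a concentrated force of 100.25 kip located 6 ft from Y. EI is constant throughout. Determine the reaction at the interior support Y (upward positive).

R_Y = 92.8 kip

Take M_Y as the redundant. Released structure: two simple spans XY and YZ with a hinge at Y.
Discontinuity in slope at Y on the released structure — sum the simple-span end rotations:
  span XY: triangular load, peak 7: 7w₀L³/(360EI) = 5.836/EI
  span YZ: point load 100.25 at a = 6: Pab(L + b)/(6LEI) = 561.4/EI
  relative rotation θ_0 = (5.836 + 561.4)/EI = 567.2/EI
A unit hogging moment at Y produces rotation L₁/(3EI) + L₂/(3EI) = 4.5/EI.
Compatibility: M_Y·(L₁+L₂)/(3EI) = θ_0, giving M_Y = 126.1 kip·ft (hogging).
Span XY, ΣM about X with M_Y applied at Y: R_Y^{XY}·3.5 = 14.29 + 126.1, so R_Y^{XY} = 40.1 kip and R_X = 12.25 − 40.1 = -27.85 kip.
Span YZ, ΣM about Z: R_Y^{YZ}·10 = 401 + 126.1, so R_Y^{YZ} = 52.71 kip and R_Z = 100.2 − 52.71 = 47.54 kip.
R_Y = 40.1 + 52.71 = 92.8 kip.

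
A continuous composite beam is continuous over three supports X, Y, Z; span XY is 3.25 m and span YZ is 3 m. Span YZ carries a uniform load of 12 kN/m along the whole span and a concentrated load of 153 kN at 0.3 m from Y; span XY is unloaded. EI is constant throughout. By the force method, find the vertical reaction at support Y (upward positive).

R_Y = 171.9 kN

Release continuity at Y by inserting a hinge; the redundant is the internal moment M_Y. The primary structure is two simply-supported spans XY and YZ.
Rotations at Y on the released spans (each span's end-slope, ×1/EI):
  span YZ: UDL 12: wL³/(24EI) = 13.5/EI
  span YZ: point load 153 at a = 0.3: Pab(L + b)/(6LEI) = 39.24/EI
  relative rotation θ_0 = (0 + 52.74)/EI = 52.74/EI
A unit hogging moment at Y produces rotation L₁/(3EI) + L₂/(3EI) = 2.083/EI.
Compatibility: M_Y·(L₁+L₂)/(3EI) = θ_0, giving M_Y = 25.32 kN·m (hogging).
Span XY, ΣM about X with M_Y applied at Y: R_Y^{XY}·3.25 = 0 + 25.32, so R_Y^{XY} = 7.79 kN and R_X = 0 − 7.79 = -7.79 kN.
Span YZ, ΣM about Z: R_Y^{YZ}·3 = 467.1 + 25.32, so R_Y^{YZ} = 164.1 kN and R_Z = 189 − 164.1 = 24.86 kN.
R_Y = 7.79 + 164.1 = 171.9 kN.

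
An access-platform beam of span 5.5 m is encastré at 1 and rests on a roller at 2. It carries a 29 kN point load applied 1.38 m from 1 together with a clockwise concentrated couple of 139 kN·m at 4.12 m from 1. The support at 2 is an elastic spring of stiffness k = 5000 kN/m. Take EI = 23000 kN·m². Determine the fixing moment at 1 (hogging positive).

Release the roller at 2. Primary structure: cantilever fixed at 1.
Primary-structure tip deflection at 2 by superposition:
  point load 29 at a = 1.38: Pa²(3L − a)/(6EI) = 139.2/EI
  clockwise couple 139 at a = 4.12: M₀a(2L − a)/(2EI) = 1970/EI
  δ_0 = 2109/EI
Flexibility coefficient — unit upward force at 2: δ_{22} = L³/(3EI) = 55.46/EI.
With EI = 23000 kN·m²: δ_0 = 0.091704 m and δ_{22} = 0.002411 m/kN.
Compatibility — the spring shortens by R_2/k under the reaction it provides: δ_0 − R_2·δ_{22} = R_2/k. With 1/k = 0.0002 m/kN, R_2 = δ_0 / (δ_{22} + 1/k) = 0.091704 / (0.002411 + 0.0002) = 35.12 kN.
Moment equilibrium about 1: M_1 = Σ(load moments about 1) − R_2·L = 179 − 35.12×5.5 = -14.13 kN·m.

M_1 = -14.13 kN·m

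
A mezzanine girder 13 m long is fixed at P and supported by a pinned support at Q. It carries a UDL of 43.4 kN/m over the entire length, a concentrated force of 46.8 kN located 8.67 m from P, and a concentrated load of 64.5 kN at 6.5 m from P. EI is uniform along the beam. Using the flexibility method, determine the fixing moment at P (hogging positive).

Release the roller at Q. Primary structure: cantilever fixed at P.
Free-end deflection of the primary structure under the applied loading (downward +):
  UDL 43.4: wL⁴/(8EI) = 154943/EI
  point load 46.8 at a = 8.67: Pa²(3L − a)/(6EI) = 17783/EI
  point load 64.5 at a = 6.5: Pa²(3L − a)/(6EI) = 14761/EI
  δ_0 = 187488/EI
Tip deflection under a unit load at Q: L³/(3EI) = 732.3/EI.
The prop prevents deflection at Q: R_Q = δ_0/δ_{QQ} = 187488/732.3 = 256 kN.
Moment equilibrium about P: M_P = Σ(load moments about P) − R_Q·L = 4492 − 256×13 = 1164 kN·m.

M_P = 1164 kN·m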